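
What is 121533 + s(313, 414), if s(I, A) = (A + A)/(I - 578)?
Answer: 32205417/265 ≈ 1.2153e+5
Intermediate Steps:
s(I, A) = 2*A/(-578 + I) (s(I, A) = (2*A)/(-578 + I) = 2*A/(-578 + I))
121533 + s(313, 414) = 121533 + 2*414/(-578 + 313) = 121533 + 2*414/(-265) = 121533 + 2*414*(-1/265) = 121533 - 828/265 = 32205417/265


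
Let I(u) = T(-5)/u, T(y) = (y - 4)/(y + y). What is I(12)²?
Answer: 9/1600 ≈ 0.0056250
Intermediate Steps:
T(y) = (-4 + y)/(2*y) (T(y) = (-4 + y)/((2*y)) = (-4 + y)*(1/(2*y)) = (-4 + y)/(2*y))
I(u) = 9/(10*u) (I(u) = ((½)*(-4 - 5)/(-5))/u = ((½)*(-⅕)*(-9))/u = 9/(10*u))
I(12)² = ((9/10)/12)² = ((9/10)*(1/12))² = (3/40)² = 9/1600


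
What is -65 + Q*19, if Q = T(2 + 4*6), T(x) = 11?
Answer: 144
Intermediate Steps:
Q = 11
-65 + Q*19 = -65 + 11*19 = -65 + 209 = 144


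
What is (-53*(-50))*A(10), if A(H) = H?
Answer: 26500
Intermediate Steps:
(-53*(-50))*A(10) = -53*(-50)*10 = 2650*10 = 26500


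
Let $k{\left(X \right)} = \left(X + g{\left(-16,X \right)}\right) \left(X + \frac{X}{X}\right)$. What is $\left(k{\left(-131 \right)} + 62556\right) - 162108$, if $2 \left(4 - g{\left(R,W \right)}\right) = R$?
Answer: $-84082$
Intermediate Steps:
$g{\left(R,W \right)} = 4 - \frac{R}{2}$
$k{\left(X \right)} = \left(1 + X\right) \left(12 + X\right)$ ($k{\left(X \right)} = \left(X + \left(4 - -8\right)\right) \left(X + \frac{X}{X}\right) = \left(X + \left(4 + 8\right)\right) \left(X + 1\right) = \left(X + 12\right) \left(1 + X\right) = \left(12 + X\right) \left(1 + X\right) = \left(1 + X\right) \left(12 + X\right)$)
$\left(k{\left(-131 \right)} + 62556\right) - 162108 = \left(\left(12 + \left(-131\right)^{2} + 13 \left(-131\right)\right) + 62556\right) - 162108 = \left(\left(12 + 17161 - 1703\right) + 62556\right) - 162108 = \left(15470 + 62556\right) - 162108 = 78026 - 162108 = -84082$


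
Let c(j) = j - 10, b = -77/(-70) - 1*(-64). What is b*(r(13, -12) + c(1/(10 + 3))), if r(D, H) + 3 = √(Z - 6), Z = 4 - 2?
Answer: -54684/65 + 651*I/5 ≈ -841.29 + 130.2*I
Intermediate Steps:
Z = 2
b = 651/10 (b = -77*(-1/70) + 64 = 11/10 + 64 = 651/10 ≈ 65.100)
c(j) = -10 + j
r(D, H) = -3 + 2*I (r(D, H) = -3 + √(2 - 6) = -3 + √(-4) = -3 + 2*I)
b*(r(13, -12) + c(1/(10 + 3))) = 651*((-3 + 2*I) + (-10 + 1/(10 + 3)))/10 = 651*((-3 + 2*I) + (-10 + 1/13))/10 = 651*((-3 + 2*I) - 129/13)/10 = 651*(-168/13 + 2*I)/10 = -54684/65 + 651*I/5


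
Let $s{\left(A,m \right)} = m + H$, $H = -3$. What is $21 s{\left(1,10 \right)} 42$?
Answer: $6174$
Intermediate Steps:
$s{\left(A,m \right)} = -3 + m$ ($s{\left(A,m \right)} = m - 3 = -3 + m$)
$21 s{\left(1,10 \right)} 42 = 21 \left(-3 + 10\right) 42 = 21 \cdot 7 \cdot 42 = 147 \cdot 42 = 6174$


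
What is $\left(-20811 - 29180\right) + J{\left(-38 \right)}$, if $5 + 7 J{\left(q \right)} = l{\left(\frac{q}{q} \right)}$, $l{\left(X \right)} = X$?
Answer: $- \frac{349941}{7} \approx -49992.0$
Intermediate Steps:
$J{\left(q \right)} = - \frac{4}{7}$ ($J{\left(q \right)} = - \frac{5}{7} + \frac{q \frac{1}{q}}{7} = - \frac{5}{7} + \frac{1}{7} \cdot 1 = - \frac{5}{7} + \frac{1}{7} = - \frac{4}{7}$)
$\left(-20811 - 29180\right) + J{\left(-38 \right)} = \left(-20811 - 29180\right) - \frac{4}{7} = -49991 - \frac{4}{7} = - \frac{349941}{7}$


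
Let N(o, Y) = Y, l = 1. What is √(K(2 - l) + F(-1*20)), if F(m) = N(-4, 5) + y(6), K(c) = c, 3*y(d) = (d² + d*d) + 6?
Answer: 4*√2 ≈ 5.6569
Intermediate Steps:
y(d) = 2 + 2*d²/3 (y(d) = ((d² + d*d) + 6)/3 = ((d² + d²) + 6)/3 = (2*d² + 6)/3 = (6 + 2*d²)/3 = 2 + 2*d²/3)
F(m) = 31 (F(m) = 5 + (2 + (⅔)*6²) = 5 + (2 + (⅔)*36) = 5 + (2 + 24) = 5 + 26 = 31)
√(K(2 - l) + F(-1*20)) = √((2 - 1*1) + 31) = √((2 - 1) + 31) = √(1 + 31) = √32 = 4*√2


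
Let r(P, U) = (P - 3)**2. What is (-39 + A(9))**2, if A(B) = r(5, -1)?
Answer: 1225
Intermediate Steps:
r(P, U) = (-3 + P)**2
A(B) = 4 (A(B) = (-3 + 5)**2 = 2**2 = 4)
(-39 + A(9))**2 = (-39 + 4)**2 = (-35)**2 = 1225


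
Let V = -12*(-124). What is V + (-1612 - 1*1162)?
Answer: -1286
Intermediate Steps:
V = 1488
V + (-1612 - 1*1162) = 1488 + (-1612 - 1*1162) = 1488 + (-1612 - 1162) = 1488 - 2774 = -1286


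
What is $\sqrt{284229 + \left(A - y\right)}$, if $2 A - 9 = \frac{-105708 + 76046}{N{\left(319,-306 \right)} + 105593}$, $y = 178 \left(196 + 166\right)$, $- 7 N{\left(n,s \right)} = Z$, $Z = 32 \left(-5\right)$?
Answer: $\frac{\sqrt{480548026730955642}}{1478622} \approx 468.83$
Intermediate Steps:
$Z = -160$
$N{\left(n,s \right)} = \frac{160}{7}$ ($N{\left(n,s \right)} = \left(- \frac{1}{7}\right) \left(-160\right) = \frac{160}{7}$)
$y = 64436$ ($y = 178 \cdot 362 = 64436$)
$A = \frac{6446165}{1478622}$ ($A = \frac{9}{2} + \frac{\left(-105708 + 76046\right) \frac{1}{\frac{160}{7} + 105593}}{2} = \frac{9}{2} + \frac{\left(-29662\right) \frac{1}{\frac{739311}{7}}}{2} = \frac{9}{2} + \frac{\left(-29662\right) \frac{7}{739311}}{2} = \frac{9}{2} + \frac{1}{2} \left(- \frac{207634}{739311}\right) = \frac{9}{2} - \frac{103817}{739311} = \frac{6446165}{1478622} \approx 4.3596$)
$\sqrt{284229 + \left(A - y\right)} = \sqrt{284229 + \left(\frac{6446165}{1478622} - 64436\right)} = \sqrt{284229 - \frac{95270041027}{1478622}} = \sqrt{\frac{324997211411}{1478622}} = \frac{\sqrt{480548026730955642}}{1478622}$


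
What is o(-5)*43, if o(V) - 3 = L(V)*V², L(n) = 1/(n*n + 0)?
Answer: 172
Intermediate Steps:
L(n) = n⁻² (L(n) = 1/(n² + 0) = 1/(n²) = n⁻²)
o(V) = 4 (o(V) = 3 + V²/V² = 3 + 1 = 4)
o(-5)*43 = 4*43 = 172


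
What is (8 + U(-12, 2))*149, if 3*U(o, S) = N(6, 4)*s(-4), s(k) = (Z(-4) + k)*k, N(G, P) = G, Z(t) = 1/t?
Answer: 6258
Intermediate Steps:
s(k) = k*(-¼ + k) (s(k) = (1/(-4) + k)*k = (-¼ + k)*k = k*(-¼ + k))
U(o, S) = 34 (U(o, S) = (6*(-4*(-¼ - 4)))/3 = (6*(-4*(-17/4)))/3 = (6*17)/3 = (⅓)*102 = 34)
(8 + U(-12, 2))*149 = (8 + 34)*149 = 42*149 = 6258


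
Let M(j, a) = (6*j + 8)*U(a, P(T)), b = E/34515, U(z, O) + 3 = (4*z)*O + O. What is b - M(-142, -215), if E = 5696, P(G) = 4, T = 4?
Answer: -100180334044/34515 ≈ -2.9025e+6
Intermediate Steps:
U(z, O) = -3 + O + 4*O*z (U(z, O) = -3 + ((4*z)*O + O) = -3 + (4*O*z + O) = -3 + (O + 4*O*z) = -3 + O + 4*O*z)
b = 5696/34515 ≈ 0.16503
M(j, a) = (1 + 16*a)*(8 + 6*j) (M(j, a) = (6*j + 8)*(-3 + 4 + 4*4*a) = (8 + 6*j)*(-3 + 4 + 16*a) = (8 + 6*j)*(1 + 16*a) = (1 + 16*a)*(8 + 6*j))
b - M(-142, -215) = 5696/34515 - 2*(1 + 16*(-215))*(4 + 3*(-142)) = 5696/34515 - 2*(1 - 3440)*(4 - 426) = 5696/34515 - 2*(-3439)*(-422) = 5696/34515 - 1*2902516 = 5696/34515 - 2902516 = -100180334044/34515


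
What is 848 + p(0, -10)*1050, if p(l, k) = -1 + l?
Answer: -202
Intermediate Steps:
848 + p(0, -10)*1050 = 848 + (-1 + 0)*1050 = 848 - 1*1050 = 848 - 1050 = -202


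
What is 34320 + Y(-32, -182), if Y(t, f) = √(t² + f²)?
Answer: 34320 + 2*√8537 ≈ 34505.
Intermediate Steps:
Y(t, f) = √(f² + t²)
34320 + Y(-32, -182) = 34320 + √((-182)² + (-32)²) = 34320 + √(33124 + 1024) = 34320 + √34148 = 34320 + 2*√8537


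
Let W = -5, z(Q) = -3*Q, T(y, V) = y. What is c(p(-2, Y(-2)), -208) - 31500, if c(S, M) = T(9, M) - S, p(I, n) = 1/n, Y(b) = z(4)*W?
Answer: -1889461/60 ≈ -31491.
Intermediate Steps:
Y(b) = 60 (Y(b) = -3*4*(-5) = -12*(-5) = 60)
c(S, M) = 9 - S
c(p(-2, Y(-2)), -208) - 31500 = (9 - 1/60) - 31500 = 539/60 - 31500 = -1889461/60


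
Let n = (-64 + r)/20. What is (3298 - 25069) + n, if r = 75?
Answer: -435409/20 ≈ -21770.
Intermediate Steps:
n = 11/20 (n = (-64 + 75)/20 = 11*(1/20) = 11/20 ≈ 0.55000)
(3298 - 25069) + n = (3298 - 25069) + 11/20 = -21771 + 11/20 = -435409/20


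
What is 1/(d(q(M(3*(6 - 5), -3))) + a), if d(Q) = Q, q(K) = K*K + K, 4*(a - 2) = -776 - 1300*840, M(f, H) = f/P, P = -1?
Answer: -1/273186 ≈ -3.6605e-6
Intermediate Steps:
M(f, H) = -f (M(f, H) = f/(-1) = f*(-1) = -f)
a = -273192 (a = 2 + (-776 - 1300*840)/4 = 2 + (-776 - 1092000)/4 = 2 + (¼)*(-1092776) = 2 - 273194 = -273192)
q(K) = K + K² (q(K) = K² + K = K + K²)
1/(d(q(M(3*(6 - 5), -3))) + a) = 1/((-3*(6 - 5))*(1 - 3*(6 - 5)) - 273192) = 1/((-3)*(1 - 3) - 273192) = 1/((-1*3)*(1 - 1*3) - 273192) = 1/(-3*(1 - 3) - 273192) = 1/(-3*(-2) - 273192) = 1/(6 - 273192) = 1/(-273186) = -1/273186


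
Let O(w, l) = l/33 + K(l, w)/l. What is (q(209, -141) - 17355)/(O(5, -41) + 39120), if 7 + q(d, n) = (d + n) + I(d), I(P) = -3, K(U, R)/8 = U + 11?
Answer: -23402841/52935599 ≈ -0.44210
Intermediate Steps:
K(U, R) = 88 + 8*U (K(U, R) = 8*(U + 11) = 8*(11 + U) = 88 + 8*U)
O(w, l) = l/33 + (88 + 8*l)/l
q(d, n) = -10 + d + n (q(d, n) = -7 + ((d + n) - 3) = -7 + (-3 + d + n) = -10 + d + n)
(q(209, -141) - 17355)/(O(5, -41) + 39120) = ((-10 + 209 - 141) - 17355)/((8 + 88/(-41) + (1/33)*(-41)) + 39120) = (58 - 17355)/((8 + 88*(-1/41) - 41/33) + 39120) = -17297/((8 - 88/41 - 41/33) + 39120) = -17297/(6239/1353 + 39120) = -17297/52935599/1353 = -17297*1353/52935599 = -23402841/52935599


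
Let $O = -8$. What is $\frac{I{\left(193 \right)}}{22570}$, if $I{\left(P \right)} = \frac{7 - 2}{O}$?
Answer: $- \frac{1}{36112} \approx -2.7692 \cdot 10^{-5}$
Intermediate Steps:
$I{\left(P \right)} = - \frac{5}{8}$ ($I{\left(P \right)} = \frac{7 - 2}{-8} = 5 \left(- \frac{1}{8}\right) = - \frac{5}{8}$)
$\frac{I{\left(193 \right)}}{22570} = - \frac{5}{8 \cdot 22570} = \left(- \frac{5}{8}\right) \frac{1}{22570} = - \frac{1}{36112}$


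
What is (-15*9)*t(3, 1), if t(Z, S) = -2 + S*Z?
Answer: -135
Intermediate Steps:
(-15*9)*t(3, 1) = (-15*9)*(-2 + 1*3) = -135*(-2 + 3) = -135*1 = -135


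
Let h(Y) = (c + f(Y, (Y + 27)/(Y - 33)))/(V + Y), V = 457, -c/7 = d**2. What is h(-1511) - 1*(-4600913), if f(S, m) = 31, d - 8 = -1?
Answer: 2424681307/527 ≈ 4.6009e+6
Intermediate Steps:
d = 7 (d = 8 - 1 = 7)
c = -343 (c = -7*7**2 = -7*49 = -343)
h(Y) = -312/(457 + Y) (h(Y) = (-343 + 31)/(457 + Y) = -312/(457 + Y))
h(-1511) - 1*(-4600913) = -312/(457 - 1511) - 1*(-4600913) = -312/(-1054) + 4600913 = -312*(-1/1054) + 4600913 = 156/527 + 4600913 = 2424681307/527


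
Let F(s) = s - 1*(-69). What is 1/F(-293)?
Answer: -1/224 ≈ -0.0044643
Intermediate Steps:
F(s) = 69 + s (F(s) = s + 69 = 69 + s)
1/F(-293) = 1/(69 - 293) = 1/(-224) = -1/224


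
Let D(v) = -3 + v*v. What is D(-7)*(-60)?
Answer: -2760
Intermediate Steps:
D(v) = -3 + v**2
D(-7)*(-60) = (-3 + (-7)**2)*(-60) = (-3 + 49)*(-60) = 46*(-60) = -2760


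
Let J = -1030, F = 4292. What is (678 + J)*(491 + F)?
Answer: -1683616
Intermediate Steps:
(678 + J)*(491 + F) = (678 - 1030)*(491 + 4292) = -352*4783 = -1683616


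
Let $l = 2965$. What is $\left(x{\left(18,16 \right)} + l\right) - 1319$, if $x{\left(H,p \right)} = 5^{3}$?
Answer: $1771$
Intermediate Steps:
$x{\left(H,p \right)} = 125$
$\left(x{\left(18,16 \right)} + l\right) - 1319 = \left(125 + 2965\right) - 1319 = 3090 - 1319 = 1771$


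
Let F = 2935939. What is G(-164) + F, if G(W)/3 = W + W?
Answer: 2934955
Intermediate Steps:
G(W) = 6*W (G(W) = 3*(W + W) = 3*(2*W) = 6*W)
G(-164) + F = 6*(-164) + 2935939 = -984 + 2935939 = 2934955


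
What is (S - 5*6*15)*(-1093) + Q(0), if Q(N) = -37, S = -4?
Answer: 496185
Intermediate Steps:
(S - 5*6*15)*(-1093) + Q(0) = (-4 - 5*6*15)*(-1093) - 37 = (-4 - 30*15)*(-1093) - 37 = (-4 - 450)*(-1093) - 37 = -454*(-1093) - 37 = 496222 - 37 = 496185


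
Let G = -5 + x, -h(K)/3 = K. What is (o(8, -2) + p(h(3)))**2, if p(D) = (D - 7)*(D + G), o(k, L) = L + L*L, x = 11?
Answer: 2500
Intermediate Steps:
o(k, L) = L + L**2
h(K) = -3*K
G = 6 (G = -5 + 11 = 6)
p(D) = (-7 + D)*(6 + D) (p(D) = (D - 7)*(D + 6) = (-7 + D)*(6 + D))
(o(8, -2) + p(h(3)))**2 = (-2*(1 - 2) + (-42 + (-3*3)**2 - (-3)*3))**2 = (-2*(-1) + (-42 + (-9)**2 - 1*(-9)))**2 = (2 + (-42 + 81 + 9))**2 = (2 + 48)**2 = 50**2 = 2500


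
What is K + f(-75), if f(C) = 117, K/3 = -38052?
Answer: -114039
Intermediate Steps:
K = -114156 (K = 3*(-38052) = -114156)
K + f(-75) = -114156 + 117 = -114039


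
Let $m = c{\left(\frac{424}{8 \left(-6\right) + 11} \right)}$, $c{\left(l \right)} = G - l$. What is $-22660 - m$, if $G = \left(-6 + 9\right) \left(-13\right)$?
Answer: $- \frac{837401}{37} \approx -22632.0$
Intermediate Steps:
$G = -39$ ($G = 3 \left(-13\right) = -39$)
$c{\left(l \right)} = -39 - l$
$m = - \frac{1019}{37}$ ($m = -39 - \frac{424}{8 \left(-6\right) + 11} = -39 - \frac{424}{-48 + 11} = -39 - \frac{424}{-37} = -39 - 424 \left(- \frac{1}{37}\right) = -39 - - \frac{424}{37} = -39 + \frac{424}{37} = - \frac{1019}{37} \approx -27.541$)
$-22660 - m = -22660 - - \frac{1019}{37} = -22660 + \frac{1019}{37} = - \frac{837401}{37}$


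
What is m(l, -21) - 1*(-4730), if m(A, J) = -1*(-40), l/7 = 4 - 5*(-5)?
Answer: 4770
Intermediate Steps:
l = 203 (l = 7*(4 - 5*(-5)) = 7*(4 + 25) = 7*29 = 203)
m(A, J) = 40
m(l, -21) - 1*(-4730) = 40 - 1*(-4730) = 40 + 4730 = 4770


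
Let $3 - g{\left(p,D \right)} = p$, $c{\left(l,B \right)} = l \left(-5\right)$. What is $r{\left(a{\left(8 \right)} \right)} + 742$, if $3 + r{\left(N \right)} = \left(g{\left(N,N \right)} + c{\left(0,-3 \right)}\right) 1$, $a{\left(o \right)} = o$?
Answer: $734$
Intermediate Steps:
$c{\left(l,B \right)} = - 5 l$
$g{\left(p,D \right)} = 3 - p$
$r{\left(N \right)} = - N$ ($r{\left(N \right)} = -3 + \left(\left(3 - N\right) - 0\right) 1 = -3 + \left(\left(3 - N\right) + 0\right) 1 = -3 + \left(3 - N\right) 1 = -3 - \left(-3 + N\right) = - N$)
$r{\left(a{\left(8 \right)} \right)} + 742 = \left(-1\right) 8 + 742 = -8 + 742 = 734$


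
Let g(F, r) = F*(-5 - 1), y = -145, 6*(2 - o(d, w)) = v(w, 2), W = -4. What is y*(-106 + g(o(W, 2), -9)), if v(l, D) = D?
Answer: 16820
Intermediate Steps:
o(d, w) = 5/3 (o(d, w) = 2 - 1/6*2 = 2 - 1/3 = 5/3)
g(F, r) = -6*F (g(F, r) = F*(-6) = -6*F)
y*(-106 + g(o(W, 2), -9)) = -145*(-106 - 6*5/3) = -145*(-106 - 10) = -145*(-116) = 16820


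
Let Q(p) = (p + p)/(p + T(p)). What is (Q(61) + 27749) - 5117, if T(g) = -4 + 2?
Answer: 1335410/59 ≈ 22634.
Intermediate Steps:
T(g) = -2
Q(p) = 2*p/(-2 + p) (Q(p) = (p + p)/(p - 2) = (2*p)/(-2 + p) = 2*p/(-2 + p))
(Q(61) + 27749) - 5117 = (2*61/(-2 + 61) + 27749) - 5117 = (2*61/59 + 27749) - 5117 = (2*61*(1/59) + 27749) - 5117 = (122/59 + 27749) - 5117 = 1637313/59 - 5117 = 1335410/59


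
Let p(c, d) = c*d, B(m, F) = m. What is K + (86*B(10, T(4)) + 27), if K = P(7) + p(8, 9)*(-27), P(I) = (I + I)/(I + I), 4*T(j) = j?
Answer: -1056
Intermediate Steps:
T(j) = j/4
P(I) = 1 (P(I) = (2*I)/((2*I)) = (2*I)*(1/(2*I)) = 1)
K = -1943 (K = 1 + (8*9)*(-27) = 1 + 72*(-27) = 1 - 1944 = -1943)
K + (86*B(10, T(4)) + 27) = -1943 + (86*10 + 27) = -1943 + (860 + 27) = -1943 + 887 = -1056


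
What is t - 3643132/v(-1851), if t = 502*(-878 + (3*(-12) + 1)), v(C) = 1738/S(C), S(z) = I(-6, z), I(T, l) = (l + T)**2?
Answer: -6281975736428/869 ≈ -7.2290e+9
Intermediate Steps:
I(T, l) = (T + l)**2
S(z) = (-6 + z)**2
v(C) = 1738/(-6 + C)**2 (v(C) = 1738/((-6 + C)**2) = 1738/(-6 + C)**2)
t = -458326 (t = 502*(-878 + (-36 + 1)) = 502*(-878 - 35) = 502*(-913) = -458326)
t - 3643132/v(-1851) = -458326 - 3643132/(1738/(-6 - 1851)**2) = -458326 - 3643132/(1738/(-1857)**2) = -458326 - 3643132/(1738*(1/3448449)) = -458326 - 3643132/1738/3448449 = -458326 - 3643132*3448449/1738 = -458326 - 1*6281577451134/869 = -458326 - 6281577451134/869 = -6281975736428/869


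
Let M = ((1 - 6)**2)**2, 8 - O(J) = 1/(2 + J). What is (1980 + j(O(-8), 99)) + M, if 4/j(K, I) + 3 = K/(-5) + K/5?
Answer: 7811/3 ≈ 2603.7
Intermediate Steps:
O(J) = 8 - 1/(2 + J)
j(K, I) = -4/3 (j(K, I) = 4/(-3 + (K/(-5) + K/5)) = 4/(-3 + (K*(-1/5) + K*(1/5))) = 4/(-3 + (-K/5 + K/5)) = 4/(-3 + 0) = 4/(-3) = 4*(-1/3) = -4/3)
M = 625 (M = ((-5)**2)**2 = 25**2 = 625)
(1980 + j(O(-8), 99)) + M = (1980 - 4/3) + 625 = 5936/3 + 625 = 7811/3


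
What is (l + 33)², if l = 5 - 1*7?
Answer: 961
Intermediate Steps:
l = -2 (l = 5 - 7 = -2)
(l + 33)² = (-2 + 33)² = 31² = 961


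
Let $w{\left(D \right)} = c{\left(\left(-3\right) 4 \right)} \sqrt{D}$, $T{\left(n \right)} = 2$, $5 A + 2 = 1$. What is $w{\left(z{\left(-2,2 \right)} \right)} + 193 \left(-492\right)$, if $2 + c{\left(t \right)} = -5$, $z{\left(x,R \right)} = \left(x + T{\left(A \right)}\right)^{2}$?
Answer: $-94956$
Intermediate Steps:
$A = - \frac{1}{5}$ ($A = - \frac{2}{5} + \frac{1}{5} \cdot 1 = - \frac{2}{5} + \frac{1}{5} = - \frac{1}{5} \approx -0.2$)
$z{\left(x,R \right)} = \left(2 + x\right)^{2}$ ($z{\left(x,R \right)} = \left(x + 2\right)^{2} = \left(2 + x\right)^{2}$)
$c{\left(t \right)} = -7$ ($c{\left(t \right)} = -2 - 5 = -7$)
$w{\left(D \right)} = - 7 \sqrt{D}$
$w{\left(z{\left(-2,2 \right)} \right)} + 193 \left(-492\right) = - 7 \sqrt{\left(2 - 2\right)^{2}} + 193 \left(-492\right) = - 7 \sqrt{0^{2}} - 94956 = - 7 \sqrt{0} - 94956 = \left(-7\right) 0 - 94956 = 0 - 94956 = -94956$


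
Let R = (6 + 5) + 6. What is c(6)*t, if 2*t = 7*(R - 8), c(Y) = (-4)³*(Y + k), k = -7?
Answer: 2016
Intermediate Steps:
R = 17 (R = 11 + 6 = 17)
c(Y) = 448 - 64*Y (c(Y) = (-4)³*(Y - 7) = -64*(-7 + Y) = 448 - 64*Y)
t = 63/2 (t = (7*(17 - 8))/2 = (7*9)/2 = (½)*63 = 63/2 ≈ 31.500)
c(6)*t = (448 - 64*6)*(63/2) = (448 - 384)*(63/2) = 64*(63/2) = 2016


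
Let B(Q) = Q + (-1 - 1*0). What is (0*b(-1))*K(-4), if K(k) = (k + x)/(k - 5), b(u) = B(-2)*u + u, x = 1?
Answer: 0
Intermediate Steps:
B(Q) = -1 + Q (B(Q) = Q + (-1 + 0) = Q - 1 = -1 + Q)
b(u) = -2*u (b(u) = (-1 - 2)*u + u = -3*u + u = -2*u)
K(k) = (1 + k)/(-5 + k) (K(k) = (k + 1)/(k - 5) = (1 + k)/(-5 + k))
(0*b(-1))*K(-4) = (0*(-2*(-1)))*((1 - 4)/(-5 - 4)) = (0*2)*(-3/(-9)) = 0*(-⅑*(-3)) = 0*(⅓) = 0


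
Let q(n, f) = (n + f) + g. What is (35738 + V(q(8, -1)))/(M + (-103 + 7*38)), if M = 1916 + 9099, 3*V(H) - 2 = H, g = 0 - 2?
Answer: 107221/33534 ≈ 3.1974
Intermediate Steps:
g = -2
q(n, f) = -2 + f + n (q(n, f) = (n + f) - 2 = (f + n) - 2 = -2 + f + n)
V(H) = ⅔ + H/3
M = 11015
(35738 + V(q(8, -1)))/(M + (-103 + 7*38)) = (35738 + (⅔ + (-2 - 1 + 8)/3))/(11015 + (-103 + 7*38)) = (35738 + (⅔ + (⅓)*5))/(11015 + (-103 + 266)) = (35738 + (⅔ + 5/3))/(11015 + 163) = (35738 + 7/3)/11178 = (107221/3)*(1/11178) = 107221/33534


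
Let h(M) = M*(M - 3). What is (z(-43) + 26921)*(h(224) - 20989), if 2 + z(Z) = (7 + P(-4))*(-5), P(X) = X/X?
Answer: 766454685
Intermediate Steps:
h(M) = M*(-3 + M)
P(X) = 1
z(Z) = -42 (z(Z) = -2 + (7 + 1)*(-5) = -2 + 8*(-5) = -2 - 40 = -42)
(z(-43) + 26921)*(h(224) - 20989) = (-42 + 26921)*(224*(-3 + 224) - 20989) = 26879*(224*221 - 20989) = 26879*(49504 - 20989) = 26879*28515 = 766454685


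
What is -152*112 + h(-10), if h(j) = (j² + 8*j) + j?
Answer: -17014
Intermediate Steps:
h(j) = j² + 9*j
-152*112 + h(-10) = -152*112 - 10*(9 - 10) = -17024 - 10*(-1) = -17024 + 10 = -17014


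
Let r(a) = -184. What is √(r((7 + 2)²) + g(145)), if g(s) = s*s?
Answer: √20841 ≈ 144.36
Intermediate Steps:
g(s) = s²
√(r((7 + 2)²) + g(145)) = √(-184 + 145²) = √(-184 + 21025) = √20841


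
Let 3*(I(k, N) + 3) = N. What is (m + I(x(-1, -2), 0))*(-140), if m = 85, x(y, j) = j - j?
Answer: -11480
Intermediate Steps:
x(y, j) = 0
I(k, N) = -3 + N/3
(m + I(x(-1, -2), 0))*(-140) = (85 + (-3 + (⅓)*0))*(-140) = (85 + (-3 + 0))*(-140) = (85 - 3)*(-140) = 82*(-140) = -11480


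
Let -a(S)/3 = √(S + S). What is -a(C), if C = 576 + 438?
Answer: 78*√3 ≈ 135.10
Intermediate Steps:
C = 1014
a(S) = -3*√2*√S (a(S) = -3*√(S + S) = -3*√2*√S)
-a(C) = -(-3)*√2*√1014 = -(-3)*√2*13*√6 = -(-78)*√3 = 78*√3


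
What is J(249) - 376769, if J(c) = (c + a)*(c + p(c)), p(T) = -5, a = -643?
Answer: -472905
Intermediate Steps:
J(c) = (-643 + c)*(-5 + c) (J(c) = (c - 643)*(c - 5) = (-643 + c)*(-5 + c))
J(249) - 376769 = (3215 + 249**2 - 648*249) - 376769 = (3215 + 62001 - 161352) - 376769 = -96136 - 376769 = -472905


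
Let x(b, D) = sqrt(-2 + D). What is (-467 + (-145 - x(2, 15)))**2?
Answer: (612 + sqrt(13))**2 ≈ 3.7897e+5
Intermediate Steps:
(-467 + (-145 - x(2, 15)))**2 = (-467 + (-145 - sqrt(-2 + 15)))**2 = (-467 + (-145 - sqrt(13)))**2 = (-612 - sqrt(13))**2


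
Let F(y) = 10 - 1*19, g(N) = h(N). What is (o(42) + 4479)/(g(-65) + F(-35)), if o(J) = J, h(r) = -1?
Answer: -4521/10 ≈ -452.10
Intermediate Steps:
g(N) = -1
F(y) = -9 (F(y) = 10 - 19 = -9)
(o(42) + 4479)/(g(-65) + F(-35)) = (42 + 4479)/(-1 - 9) = 4521/(-10) = 4521*(-1/10) = -4521/10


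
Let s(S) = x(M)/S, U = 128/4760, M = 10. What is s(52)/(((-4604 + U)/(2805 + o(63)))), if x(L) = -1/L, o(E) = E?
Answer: 85323/71223464 ≈ 0.0011980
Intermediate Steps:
U = 16/595 (U = 128*(1/4760) = 16/595 ≈ 0.026891)
s(S) = -1/(10*S) (s(S) = (-1/10)/S = (-1*⅒)/S = -1/(10*S))
s(52)/(((-4604 + U)/(2805 + o(63)))) = (-⅒/52)/(((-4604 + 16/595)/(2805 + 63))) = (-⅒*1/52)/((-2739364/595/2868)) = -1/(520*((-2739364/595*1/2868))) = -1/(520*(-684841/426615)) = -1/520*(-426615/684841) = 85323/71223464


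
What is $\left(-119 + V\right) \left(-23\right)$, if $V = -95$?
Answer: $4922$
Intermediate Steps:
$\left(-119 + V\right) \left(-23\right) = \left(-119 - 95\right) \left(-23\right) = \left(-214\right) \left(-23\right) = 4922$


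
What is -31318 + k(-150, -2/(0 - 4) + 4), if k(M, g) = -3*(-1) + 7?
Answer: -31308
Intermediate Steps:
k(M, g) = 10 (k(M, g) = 3 + 7 = 10)
-31318 + k(-150, -2/(0 - 4) + 4) = -31318 + 10 = -31308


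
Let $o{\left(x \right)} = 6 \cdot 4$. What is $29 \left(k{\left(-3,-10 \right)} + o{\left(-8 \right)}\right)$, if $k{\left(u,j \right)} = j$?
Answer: $406$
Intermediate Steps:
$o{\left(x \right)} = 24$
$29 \left(k{\left(-3,-10 \right)} + o{\left(-8 \right)}\right) = 29 \left(-10 + 24\right) = 29 \cdot 14 = 406$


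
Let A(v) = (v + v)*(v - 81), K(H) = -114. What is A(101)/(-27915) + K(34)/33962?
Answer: -14038879/94804923 ≈ -0.14808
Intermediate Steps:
A(v) = 2*v*(-81 + v) (A(v) = (2*v)*(-81 + v) = 2*v*(-81 + v))
A(101)/(-27915) + K(34)/33962 = (2*101*(-81 + 101))/(-27915) - 114/33962 = (2*101*20)*(-1/27915) - 114*1/33962 = 4040*(-1/27915) - 57/16981 = -808/5583 - 57/16981 = -14038879/94804923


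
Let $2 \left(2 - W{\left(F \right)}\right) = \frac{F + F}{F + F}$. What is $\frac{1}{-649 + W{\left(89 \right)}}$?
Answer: $- \frac{2}{1295} \approx -0.0015444$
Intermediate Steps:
$W{\left(F \right)} = \frac{3}{2}$ ($W{\left(F \right)} = 2 - \frac{\left(F + F\right) \frac{1}{F + F}}{2} = 2 - \frac{2 F \frac{1}{2 F}}{2} = 2 - \frac{1}{2} = \frac{3}{2}$)
$\frac{1}{-649 + W{\left(89 \right)}} = \frac{1}{-649 + \frac{3}{2}} = \frac{1}{- \frac{1295}{2}} = - \frac{2}{1295}$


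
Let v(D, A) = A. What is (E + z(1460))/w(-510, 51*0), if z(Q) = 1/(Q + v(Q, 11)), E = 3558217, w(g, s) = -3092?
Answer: -1308534302/1137083 ≈ -1150.8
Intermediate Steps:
z(Q) = 1/(11 + Q) (z(Q) = 1/(Q + 11) = 1/(11 + Q))
(E + z(1460))/w(-510, 51*0) = (3558217 + 1/(11 + 1460))/(-3092) = (3558217 + 1/1471)*(-1/3092) = (5234137208/1471)*(-1/3092) = -1308534302/1137083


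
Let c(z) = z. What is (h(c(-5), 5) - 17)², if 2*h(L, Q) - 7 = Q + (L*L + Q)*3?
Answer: 1156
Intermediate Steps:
h(L, Q) = 7/2 + 2*Q + 3*L²/2 (h(L, Q) = 7/2 + (Q + (L*L + Q)*3)/2 = 7/2 + (Q + (L² + Q)*3)/2 = 7/2 + (Q + (Q + L²)*3)/2 = 7/2 + (Q + (3*Q + 3*L²))/2 = 7/2 + (3*L² + 4*Q)/2 = 7/2 + (2*Q + 3*L²/2) = 7/2 + 2*Q + 3*L²/2)
(h(c(-5), 5) - 17)² = ((7/2 + 2*5 + (3/2)*(-5)²) - 17)² = ((7/2 + 10 + (3/2)*25) - 17)² = ((7/2 + 10 + 75/2) - 17)² = (51 - 17)² = 34² = 1156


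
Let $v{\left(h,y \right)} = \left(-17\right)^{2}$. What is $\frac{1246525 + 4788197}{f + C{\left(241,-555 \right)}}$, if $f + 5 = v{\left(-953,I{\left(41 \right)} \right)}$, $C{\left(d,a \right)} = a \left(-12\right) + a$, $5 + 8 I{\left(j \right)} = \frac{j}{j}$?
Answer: $\frac{6034722}{6389} \approx 944.55$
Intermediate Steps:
$I{\left(j \right)} = - \frac{1}{2}$ ($I{\left(j \right)} = - \frac{5}{8} + \frac{j \frac{1}{j}}{8} = - \frac{5}{8} + \frac{1}{8} \cdot 1 = - \frac{5}{8} + \frac{1}{8} = - \frac{1}{2}$)
$v{\left(h,y \right)} = 289$
$C{\left(d,a \right)} = - 11 a$ ($C{\left(d,a \right)} = - 12 a + a = - 11 a$)
$f = 284$ ($f = -5 + 289 = 284$)
$\frac{1246525 + 4788197}{f + C{\left(241,-555 \right)}} = \frac{1246525 + 4788197}{284 - -6105} = \frac{6034722}{284 + 6105} = \frac{6034722}{6389}$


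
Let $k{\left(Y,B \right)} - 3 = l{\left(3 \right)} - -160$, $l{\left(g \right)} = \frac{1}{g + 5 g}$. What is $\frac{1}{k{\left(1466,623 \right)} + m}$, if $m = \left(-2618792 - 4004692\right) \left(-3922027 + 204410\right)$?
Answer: $\frac{18}{443224380920239} \approx 4.0612 \cdot 10^{-14}$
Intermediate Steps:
$l{\left(g \right)} = \frac{1}{6 g}$
$m = 24623576717628$ ($m = \left(-6623484\right) \left(-3717617\right) = 24623576717628$)
$k{\left(Y,B \right)} = \frac{2935}{18}$ ($k{\left(Y,B \right)} = 3 + \left(\frac{1}{6 \cdot 3} - -160\right) = 3 + \left(\frac{1}{6} \cdot \frac{1}{3} + 160\right) = 3 + \left(\frac{1}{18} + 160\right) = 3 + \frac{2881}{18} = \frac{2935}{18}$)
$\frac{1}{k{\left(1466,623 \right)} + m} = \frac{1}{\frac{2935}{18} + 24623576717628} = \frac{1}{\frac{443224380920239}{18}} = \frac{18}{443224380920239}$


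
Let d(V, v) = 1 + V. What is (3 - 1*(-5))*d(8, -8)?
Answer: 72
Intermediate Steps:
(3 - 1*(-5))*d(8, -8) = (3 - 1*(-5))*(1 + 8) = (3 + 5)*9 = 8*9 = 72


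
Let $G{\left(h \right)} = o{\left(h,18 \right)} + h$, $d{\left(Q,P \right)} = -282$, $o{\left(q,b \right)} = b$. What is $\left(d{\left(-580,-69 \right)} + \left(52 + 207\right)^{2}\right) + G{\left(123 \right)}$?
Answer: $66940$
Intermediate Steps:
$G{\left(h \right)} = 18 + h$
$\left(d{\left(-580,-69 \right)} + \left(52 + 207\right)^{2}\right) + G{\left(123 \right)} = \left(-282 + \left(52 + 207\right)^{2}\right) + \left(18 + 123\right) = \left(-282 + 259^{2}\right) + 141 = \left(-282 + 67081\right) + 141 = 66799 + 141 = 66940$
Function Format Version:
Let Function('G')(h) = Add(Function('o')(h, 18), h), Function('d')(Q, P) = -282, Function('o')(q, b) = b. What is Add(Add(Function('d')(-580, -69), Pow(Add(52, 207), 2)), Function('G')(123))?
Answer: 66940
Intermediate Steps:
Function('G')(h) = Add(18, h)
Add(Add(Function('d')(-580, -69), Pow(Add(52, 207), 2)), Function('G')(123)) = Add(Add(-282, Pow(Add(52, 207), 2)), Add(18, 123)) = Add(Add(-282, Pow(259, 2)), 141) = Add(Add(-282, 67081), 141) = Add(66799, 141) = 66940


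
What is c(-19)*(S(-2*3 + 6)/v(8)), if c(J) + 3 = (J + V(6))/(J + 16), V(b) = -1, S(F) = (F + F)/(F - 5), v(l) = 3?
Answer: 0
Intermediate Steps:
S(F) = 2*F/(-5 + F) (S(F) = (2*F)/(-5 + F) = 2*F/(-5 + F))
c(J) = -3 + (-1 + J)/(16 + J) (c(J) = -3 + (J - 1)/(J + 16) = -3 + (-1 + J)/(16 + J))
c(-19)*(S(-2*3 + 6)/v(8)) = ((-49 - 2*(-19))/(16 - 19))*((2*(-2*3 + 6)/(-5 + (-2*3 + 6)))/3) = ((-49 + 38)/(-3))*((2*(-6 + 6)/(-5 + (-6 + 6)))*(1/3)) = (-1/3*(-11))*((2*0/(-5 + 0))*(1/3)) = 11*((2*0/(-5))*(1/3))/3 = 11*((2*0*(-1/5))*(1/3))/3 = 11*(0*(1/3))/3 = (11/3)*0 = 0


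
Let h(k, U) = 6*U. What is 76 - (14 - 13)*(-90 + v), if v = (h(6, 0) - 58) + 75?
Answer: 149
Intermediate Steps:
v = 17 (v = (6*0 - 58) + 75 = (0 - 58) + 75 = -58 + 75 = 17)
76 - (14 - 13)*(-90 + v) = 76 - (14 - 13)*(-90 + 17) = 76 - (-73) = 76 - 1*(-73) = 76 + 73 = 149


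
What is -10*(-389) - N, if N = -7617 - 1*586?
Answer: 12093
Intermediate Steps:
N = -8203 (N = -7617 - 586 = -8203)
-10*(-389) - N = -10*(-389) - 1*(-8203) = 3890 + 8203 = 12093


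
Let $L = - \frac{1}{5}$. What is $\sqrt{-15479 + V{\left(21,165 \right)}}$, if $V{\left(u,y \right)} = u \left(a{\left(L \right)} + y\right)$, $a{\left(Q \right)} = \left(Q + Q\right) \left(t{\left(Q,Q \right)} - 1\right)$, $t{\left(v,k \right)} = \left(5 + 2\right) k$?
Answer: $\frac{i \sqrt{299846}}{5} \approx 109.52 i$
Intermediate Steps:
$t{\left(v,k \right)} = 7 k$
$L = - \frac{1}{5}$ ($L = \left(-1\right) \frac{1}{5} = - \frac{1}{5} \approx -0.2$)
$a{\left(Q \right)} = 2 Q \left(-1 + 7 Q\right)$ ($a{\left(Q \right)} = \left(Q + Q\right) \left(7 Q - 1\right) = 2 Q \left(-1 + 7 Q\right)$)
$V{\left(u,y \right)} = u \left(\frac{24}{25} + y\right)$ ($V{\left(u,y \right)} = u \left(2 \left(- \frac{1}{5}\right) \left(-1 + 7 \left(- \frac{1}{5}\right)\right) + y\right) = u \left(2 \left(- \frac{1}{5}\right) \left(-1 - \frac{7}{5}\right) + y\right) = u \left(2 \left(- \frac{1}{5}\right) \left(- \frac{12}{5}\right) + y\right) = u \left(\frac{24}{25} + y\right)$)
$\sqrt{-15479 + V{\left(21,165 \right)}} = \sqrt{-15479 + \frac{1}{25} \cdot 21 \left(24 + 25 \cdot 165\right)} = \sqrt{-15479 + \frac{1}{25} \cdot 21 \left(24 + 4125\right)} = \sqrt{-15479 + \frac{1}{25} \cdot 21 \cdot 4149} = \sqrt{-15479 + \frac{87129}{25}} = \sqrt{- \frac{299846}{25}} = \frac{i \sqrt{299846}}{5}$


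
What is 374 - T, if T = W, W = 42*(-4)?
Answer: 542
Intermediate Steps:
W = -168
T = -168
374 - T = 374 - 1*(-168) = 374 + 168 = 542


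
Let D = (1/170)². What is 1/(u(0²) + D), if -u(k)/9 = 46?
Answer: -28900/11964599 ≈ -0.0024155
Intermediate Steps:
u(k) = -414 (u(k) = -9*46 = -414)
D = 1/28900 (D = (1/170)² = 1/28900 ≈ 3.4602e-5)
1/(u(0²) + D) = 1/(-414 + 1/28900) = 1/(-11964599/28900) = -28900/11964599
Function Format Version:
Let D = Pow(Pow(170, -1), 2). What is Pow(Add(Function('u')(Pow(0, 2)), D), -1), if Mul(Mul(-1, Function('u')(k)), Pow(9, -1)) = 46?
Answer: Rational(-28900, 11964599) ≈ -0.0024155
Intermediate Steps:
Function('u')(k) = -414 (Function('u')(k) = Mul(-9, 46) = -414)
D = Rational(1, 28900) (D = Pow(Rational(1, 170), 2) = Rational(1, 28900) ≈ 3.4602e-5)
Pow(Add(Function('u')(Pow(0, 2)), D), -1) = Pow(Add(-414, Rational(1, 28900)), -1) = Pow(Rational(-11964599, 28900), -1) = Rational(-28900, 11964599)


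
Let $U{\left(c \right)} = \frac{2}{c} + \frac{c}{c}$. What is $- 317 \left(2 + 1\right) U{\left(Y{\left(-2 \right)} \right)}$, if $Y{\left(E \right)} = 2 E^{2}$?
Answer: $- \frac{4755}{4} \approx -1188.8$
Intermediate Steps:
$U{\left(c \right)} = 1 + \frac{2}{c}$ ($U{\left(c \right)} = \frac{2}{c} + 1 = 1 + \frac{2}{c}$)
$- 317 \left(2 + 1\right) U{\left(Y{\left(-2 \right)} \right)} = - 317 \left(2 + 1\right) \frac{2 + 2 \left(-2\right)^{2}}{2 \left(-2\right)^{2}} = - 317 \cdot 3 \frac{2 + 2 \cdot 4}{2 \cdot 4} = - 317 \cdot 3 \frac{2 + 8}{8} = - 317 \cdot 3 \cdot \frac{1}{8} \cdot 10 = - 317 \cdot 3 \cdot \frac{5}{4} = \left(-317\right) \frac{15}{4} = - \frac{4755}{4}$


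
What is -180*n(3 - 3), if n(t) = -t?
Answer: 0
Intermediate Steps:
-180*n(3 - 3) = -(-180)*(3 - 3) = -(-180)*0 = -180*0 = 0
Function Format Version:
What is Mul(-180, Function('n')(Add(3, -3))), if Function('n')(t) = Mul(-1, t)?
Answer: 0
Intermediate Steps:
Mul(-180, Function('n')(Add(3, -3))) = Mul(-180, Mul(-1, Add(3, -3))) = Mul(-180, Mul(-1, 0)) = Mul(-180, 0) = 0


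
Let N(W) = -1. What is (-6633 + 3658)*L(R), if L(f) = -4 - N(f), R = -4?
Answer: 8925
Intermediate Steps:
L(f) = -3 (L(f) = -4 - 1*(-1) = -4 + 1 = -3)
(-6633 + 3658)*L(R) = (-6633 + 3658)*(-3) = -2975*(-3) = 8925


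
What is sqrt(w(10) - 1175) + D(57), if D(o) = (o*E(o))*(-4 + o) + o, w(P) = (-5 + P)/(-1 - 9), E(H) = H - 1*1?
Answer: 169233 + I*sqrt(4702)/2 ≈ 1.6923e+5 + 34.286*I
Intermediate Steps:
E(H) = -1 + H (E(H) = H - 1 = -1 + H)
w(P) = 1/2 - P/10 (w(P) = (-5 + P)/(-10) = (-5 + P)*(-1/10) = 1/2 - P/10)
D(o) = o + o*(-1 + o)*(-4 + o) (D(o) = (o*(-1 + o))*(-4 + o) + o = o*(-1 + o)*(-4 + o) + o = o + o*(-1 + o)*(-4 + o))
sqrt(w(10) - 1175) + D(57) = sqrt((1/2 - 1/10*10) - 1175) + 57*(5 + 57**2 - 5*57) = sqrt((1/2 - 1) - 1175) + 57*(5 + 3249 - 285) = sqrt(-1/2 - 1175) + 57*2969 = sqrt(-2351/2) + 169233 = I*sqrt(4702)/2 + 169233 = 169233 + I*sqrt(4702)/2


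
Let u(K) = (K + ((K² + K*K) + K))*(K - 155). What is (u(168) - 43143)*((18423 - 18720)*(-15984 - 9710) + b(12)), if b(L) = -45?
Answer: 5303969657577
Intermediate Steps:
u(K) = (-155 + K)*(2*K + 2*K²) (u(K) = (K + ((K² + K²) + K))*(-155 + K) = (K + (2*K² + K))*(-155 + K) = (K + (K + 2*K²))*(-155 + K) = (2*K + 2*K²)*(-155 + K) = (-155 + K)*(2*K + 2*K²))
(u(168) - 43143)*((18423 - 18720)*(-15984 - 9710) + b(12)) = (2*168*(-155 + 168² - 154*168) - 43143)*((18423 - 18720)*(-15984 - 9710) - 45) = (2*168*(-155 + 28224 - 25872) - 43143)*(-297*(-25694) - 45) = (2*168*2197 - 43143)*(7631118 - 45) = (738192 - 43143)*7631073 = 695049*7631073 = 5303969657577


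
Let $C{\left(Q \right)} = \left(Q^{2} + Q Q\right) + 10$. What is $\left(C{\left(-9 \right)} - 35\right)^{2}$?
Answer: $18769$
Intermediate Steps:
$C{\left(Q \right)} = 10 + 2 Q^{2}$ ($C{\left(Q \right)} = \left(Q^{2} + Q^{2}\right) + 10 = 2 Q^{2} + 10 = 10 + 2 Q^{2}$)
$\left(C{\left(-9 \right)} - 35\right)^{2} = \left(\left(10 + 2 \left(-9\right)^{2}\right) - 35\right)^{2} = \left(\left(10 + 2 \cdot 81\right) - 35\right)^{2} = \left(\left(10 + 162\right) - 35\right)^{2} = \left(172 - 35\right)^{2} = 137^{2} = 18769$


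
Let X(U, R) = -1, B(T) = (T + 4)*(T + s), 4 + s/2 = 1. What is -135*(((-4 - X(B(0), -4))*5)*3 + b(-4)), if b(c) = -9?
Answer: 7290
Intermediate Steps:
s = -6 (s = -8 + 2*1 = -8 + 2 = -6)
B(T) = (-6 + T)*(4 + T) (B(T) = (T + 4)*(T - 6) = (4 + T)*(-6 + T) = (-6 + T)*(4 + T))
-135*(((-4 - X(B(0), -4))*5)*3 + b(-4)) = -135*(((-4 - 1*(-1))*5)*3 - 9) = -135*(((-4 + 1)*5)*3 - 9) = -135*(-3*5*3 - 9) = -135*(-15*3 - 9) = -135*(-45 - 9) = -135*(-54) = 7290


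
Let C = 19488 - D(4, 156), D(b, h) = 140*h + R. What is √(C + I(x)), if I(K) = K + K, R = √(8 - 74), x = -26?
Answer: √(-2404 - I*√66) ≈ 0.08285 - 49.031*I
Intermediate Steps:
R = I*√66 (R = √(-66) = I*√66 ≈ 8.124*I)
I(K) = 2*K
D(b, h) = 140*h + I*√66
C = -2352 - I*√66 (C = 19488 - (140*156 + I*√66) = 19488 - (21840 + I*√66) = 19488 + (-21840 - I*√66) = -2352 - I*√66 ≈ -2352.0 - 8.124*I)
√(C + I(x)) = √((-2352 - I*√66) + 2*(-26)) = √((-2352 - I*√66) - 52) = √(-2404 - I*√66)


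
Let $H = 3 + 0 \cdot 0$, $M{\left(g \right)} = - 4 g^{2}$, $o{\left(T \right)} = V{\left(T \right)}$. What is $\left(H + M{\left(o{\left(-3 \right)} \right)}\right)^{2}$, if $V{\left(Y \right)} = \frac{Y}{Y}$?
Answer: $1$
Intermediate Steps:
$V{\left(Y \right)} = 1$
$o{\left(T \right)} = 1$
$H = 3$ ($H = 3 + 0 = 3$)
$\left(H + M{\left(o{\left(-3 \right)} \right)}\right)^{2} = \left(3 - 4 \cdot 1^{2}\right)^{2} = \left(3 - 4\right)^{2} = \left(-1\right)^{2} = 1$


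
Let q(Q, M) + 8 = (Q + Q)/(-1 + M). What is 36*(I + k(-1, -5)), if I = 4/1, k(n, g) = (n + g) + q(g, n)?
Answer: -180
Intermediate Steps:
q(Q, M) = -8 + 2*Q/(-1 + M) (q(Q, M) = -8 + (Q + Q)/(-1 + M) = -8 + (2*Q)/(-1 + M) = -8 + 2*Q/(-1 + M))
k(n, g) = g + n + 2*(4 + g - 4*n)/(-1 + n) (k(n, g) = (n + g) + 2*(4 + g - 4*n)/(-1 + n) = (g + n) + 2*(4 + g - 4*n)/(-1 + n) = g + n + 2*(4 + g - 4*n)/(-1 + n))
I = 4 (I = 4*1 = 4)
36*(I + k(-1, -5)) = 36*(4 + (8 - 5 + (-1)² - 9*(-1) - 5*(-1))/(-1 - 1)) = 36*(4 + (8 - 5 + 1 + 9 + 5)/(-2)) = 36*(4 - ½*18) = 36*(4 - 9) = 36*(-5) = -180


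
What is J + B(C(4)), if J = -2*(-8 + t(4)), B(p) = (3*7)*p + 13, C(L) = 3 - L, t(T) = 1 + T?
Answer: -2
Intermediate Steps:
B(p) = 13 + 21*p (B(p) = 21*p + 13 = 13 + 21*p)
J = 6 (J = -2*(-8 + (1 + 4)) = -2*(-8 + 5) = -2*(-3) = 6)
J + B(C(4)) = 6 + (13 + 21*(3 - 1*4)) = 6 + (13 + 21*(3 - 4)) = 6 + (13 + 21*(-1)) = 6 + (13 - 21) = 6 - 8 = -2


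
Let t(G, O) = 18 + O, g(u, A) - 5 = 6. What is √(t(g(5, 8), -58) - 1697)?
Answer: 3*I*√193 ≈ 41.677*I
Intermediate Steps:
g(u, A) = 11 (g(u, A) = 5 + 6 = 11)
√(t(g(5, 8), -58) - 1697) = √((18 - 58) - 1697) = √(-40 - 1697) = √(-1737) = 3*I*√193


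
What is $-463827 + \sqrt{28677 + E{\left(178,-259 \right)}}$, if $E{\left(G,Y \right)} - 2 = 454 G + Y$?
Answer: $-463827 + 4 \sqrt{6827} \approx -4.635 \cdot 10^{5}$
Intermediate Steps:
$E{\left(G,Y \right)} = 2 + Y + 454 G$ ($E{\left(G,Y \right)} = 2 + \left(454 G + Y\right) = 2 + \left(Y + 454 G\right) = 2 + Y + 454 G$)
$-463827 + \sqrt{28677 + E{\left(178,-259 \right)}} = -463827 + \sqrt{28677 + \left(2 - 259 + 454 \cdot 178\right)} = -463827 + \sqrt{28677 + \left(2 - 259 + 80812\right)} = -463827 + \sqrt{28677 + 80555} = -463827 + \sqrt{109232} = -463827 + 4 \sqrt{6827}$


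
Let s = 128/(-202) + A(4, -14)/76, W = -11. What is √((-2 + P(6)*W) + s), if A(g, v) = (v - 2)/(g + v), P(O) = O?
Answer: I*√6316753110/9595 ≈ 8.2833*I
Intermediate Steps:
A(g, v) = (-2 + v)/(g + v)
s = -5878/9595 (s = 128/(-202) + ((-2 - 14)/(4 - 14))/76 = 128*(-1/202) + (-16/(-10))*(1/76) = -64/101 - ⅒*(-16)*(1/76) = -64/101 + (8/5)*(1/76) = -64/101 + 2/95 = -5878/9595 ≈ -0.61261)
√((-2 + P(6)*W) + s) = √((-2 + 6*(-11)) - 5878/9595) = √((-2 - 66) - 5878/9595) = √(-68 - 5878/9595) = √(-658338/9595) = I*√6316753110/9595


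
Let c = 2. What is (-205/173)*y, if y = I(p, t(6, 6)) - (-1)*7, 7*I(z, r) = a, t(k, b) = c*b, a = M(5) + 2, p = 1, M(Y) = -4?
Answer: -9635/1211 ≈ -7.9562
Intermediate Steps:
a = -2 (a = -4 + 2 = -2)
t(k, b) = 2*b
I(z, r) = -2/7 (I(z, r) = (⅐)*(-2) = -2/7)
y = 47/7 (y = -2/7 - (-1)*7 = -2/7 - 1*(-7) = -2/7 + 7 = 47/7 ≈ 6.7143)
(-205/173)*y = -205/173*(47/7) = -205*1/173*(47/7) = -205/173*47/7 = -9635/1211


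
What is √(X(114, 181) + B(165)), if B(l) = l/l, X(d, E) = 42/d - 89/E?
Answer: 3*√1152065/3439 ≈ 0.93633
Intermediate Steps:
X(d, E) = -89/E + 42/d
B(l) = 1
√(X(114, 181) + B(165)) = √((-89/181 + 42/114) + 1) = √((-89*1/181 + 42*(1/114)) + 1) = √((-89/181 + 7/19) + 1) = √(-424/3439 + 1) = √(3015/3439) = 3*√1152065/3439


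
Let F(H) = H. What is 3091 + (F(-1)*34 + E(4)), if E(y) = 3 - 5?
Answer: 3055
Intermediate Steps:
E(y) = -2
3091 + (F(-1)*34 + E(4)) = 3091 + (-1*34 - 2) = 3091 + (-34 - 2) = 3091 - 36 = 3055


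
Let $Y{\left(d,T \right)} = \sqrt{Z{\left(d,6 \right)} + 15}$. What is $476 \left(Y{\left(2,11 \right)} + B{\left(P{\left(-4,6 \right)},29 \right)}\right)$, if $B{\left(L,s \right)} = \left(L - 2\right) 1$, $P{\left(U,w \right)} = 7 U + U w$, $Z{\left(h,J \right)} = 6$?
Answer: $-25704 + 476 \sqrt{21} \approx -23523.0$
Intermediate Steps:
$B{\left(L,s \right)} = -2 + L$ ($B{\left(L,s \right)} = \left(-2 + L\right) 1 = -2 + L$)
$Y{\left(d,T \right)} = \sqrt{21}$ ($Y{\left(d,T \right)} = \sqrt{6 + 15} = \sqrt{21}$)
$476 \left(Y{\left(2,11 \right)} + B{\left(P{\left(-4,6 \right)},29 \right)}\right) = 476 \left(\sqrt{21} - \left(2 + 4 \left(7 + 6\right)\right)\right) = 476 \left(\sqrt{21} - 54\right) = 476 \left(-54 + \sqrt{21}\right) = -25704 + 476 \sqrt{21}$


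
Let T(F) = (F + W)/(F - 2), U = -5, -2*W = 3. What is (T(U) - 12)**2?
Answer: 24025/196 ≈ 122.58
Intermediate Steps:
W = -3/2 (W = -1/2*3 = -3/2 ≈ -1.5000)
T(F) = (-3/2 + F)/(-2 + F) (T(F) = (F - 3/2)/(F - 2) = (-3/2 + F)/(-2 + F))
(T(U) - 12)**2 = ((-3/2 - 5)/(-2 - 5) - 12)**2 = (-13/2/(-7) - 12)**2 = (-1/7*(-13/2) - 12)**2 = (13/14 - 12)**2 = (-155/14)**2 = 24025/196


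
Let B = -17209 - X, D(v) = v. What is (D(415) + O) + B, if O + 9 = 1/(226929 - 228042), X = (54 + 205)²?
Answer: -93362893/1113 ≈ -83884.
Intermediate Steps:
X = 67081 (X = 259² = 67081)
O = -10018/1113 (O = -9 + 1/(226929 - 228042) = -9 + 1/(-1113) = -9 - 1/1113 = -10018/1113 ≈ -9.0009)
B = -84290 (B = -17209 - 1*67081 = -17209 - 67081 = -84290)
(D(415) + O) + B = (415 - 10018/1113) - 84290 = 451877/1113 - 84290 = -93362893/1113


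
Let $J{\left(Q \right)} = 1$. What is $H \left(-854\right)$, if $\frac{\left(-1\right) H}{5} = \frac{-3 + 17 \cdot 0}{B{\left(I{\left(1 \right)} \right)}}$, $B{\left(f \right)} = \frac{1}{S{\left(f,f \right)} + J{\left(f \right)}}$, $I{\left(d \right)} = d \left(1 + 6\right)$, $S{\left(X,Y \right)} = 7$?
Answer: $-102480$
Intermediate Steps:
$I{\left(d \right)} = 7 d$ ($I{\left(d \right)} = d 7 = 7 d$)
$B{\left(f \right)} = \frac{1}{8}$ ($B{\left(f \right)} = \frac{1}{7 + 1} = \frac{1}{8}$)
$H = 120$ ($H = - 5 \left(-3 + 17 \cdot 0\right) \frac{1}{\frac{1}{8}} = - 5 \left(-3 + 0\right) 8 = - 5 \left(\left(-3\right) 8\right) = \left(-5\right) \left(-24\right) = 120$)
$H \left(-854\right) = 120 \left(-854\right) = -102480$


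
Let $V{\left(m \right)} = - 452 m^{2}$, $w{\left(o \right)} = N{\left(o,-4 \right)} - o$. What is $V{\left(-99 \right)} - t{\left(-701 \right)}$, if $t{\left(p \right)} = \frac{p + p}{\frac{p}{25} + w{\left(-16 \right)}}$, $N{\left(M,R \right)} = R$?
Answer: $- \frac{1776485902}{401} \approx -4.4301 \cdot 10^{6}$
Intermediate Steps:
$w{\left(o \right)} = -4 - o$
$t{\left(p \right)} = \frac{2 p}{12 + \frac{p}{25}}$ ($t{\left(p \right)} = \frac{p + p}{\frac{p}{25} - -12} = \frac{2 p}{p \frac{1}{25} + \left(-4 + 16\right)} = \frac{2 p}{\frac{p}{25} + 12} = \frac{2 p}{12 + \frac{p}{25}}$)
$V{\left(-99 \right)} - t{\left(-701 \right)} = - 452 \left(-99\right)^{2} - 50 \left(-701\right) \frac{1}{300 - 701} = \left(-452\right) 9801 - 50 \left(-701\right) \frac{1}{-401} = -4430052 - 50 \left(-701\right) \left(- \frac{1}{401}\right) = -4430052 - \frac{35050}{401} = - \frac{1776485902}{401}$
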